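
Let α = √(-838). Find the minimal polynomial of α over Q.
m_α(x) = x^2 + 838

α satisfies α^2 + 838 = 0, so x^2 + 838 annihilates α. Since d = -838 is squarefree and ≠ 1, it is not a perfect square in Q, so x^2 + 838 has no rational root and is therefore irreducible over Q (a degree-2 polynomial over a field is irreducible iff it has no root). Hence m_α(x) = x^2 + 838.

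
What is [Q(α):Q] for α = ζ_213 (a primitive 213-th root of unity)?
[Q(α):Q] = 140

The minimal polynomial of ζ_213 over Q is the 213-th cyclotomic polynomial Φ_213(x), which is irreducible over Q and has degree φ(213) = 140. Hence [Q(α):Q] = φ(213) = 140.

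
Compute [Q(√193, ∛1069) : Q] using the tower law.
[Q(√193, ∛1069) : Q] = 6

Let L = Q(√193, ∛1069). Since Q(√193) ⊂ L and [Q(√193):Q] = 2, the tower law gives 2 | [L:Q]. Likewise Q(∛1069) ⊂ L with [Q(∛1069):Q] = 3 (because 1069 is not a perfect cube), so 3 | [L:Q]. As gcd(2,3) = 1, [L:Q] is divisible by 6. Conversely L is generated over Q by √193 and ∛1069, so [L:Q] ≤ 2·3 = 6. Therefore [Q(√193, ∛1069) : Q] = 6.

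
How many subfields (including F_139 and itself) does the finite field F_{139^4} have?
F_{139^4} has 3 subfields

The subfields of F_{p^n} are exactly the fields F_{p^d} for d | n (each is the fixed field of the unique index-d subgroup of Gal(F_{p^n}/F_p) ≅ Z/nZ). The divisors of n = 4 are {1, 2, 4}, giving 3 subfields: F_{139^1}, F_{139^2}, F_{139^4}.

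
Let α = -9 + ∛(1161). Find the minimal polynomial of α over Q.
m_α(x) = x^3 + 27x^2 + 243x - 432

Set β = α + 9 = ∛(1161), so β^3 = 1161. Then (α + 9)^3 - 1161 = 0, i.e. α is a root of g(x) = (x + 9)^3 - 1161 = x^3 + 27x^2 + 243x - 432. Since g(x) = h(x + 9) where h(x) = x^3 - 1161, and h is irreducible over Q (because 1161 is not a perfect cube, so h has no rational root, and a monic cubic with no rational root is irreducible), g is also irreducible (irreducibility is preserved under the substitution x → x + 9). Hence m_α(x) = x^3 + 27x^2 + 243x - 432.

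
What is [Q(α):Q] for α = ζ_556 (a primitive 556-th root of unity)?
[Q(α):Q] = 276

The minimal polynomial of ζ_556 over Q is the 556-th cyclotomic polynomial Φ_556(x), which is irreducible over Q and has degree φ(556) = 276. Hence [Q(α):Q] = φ(556) = 276.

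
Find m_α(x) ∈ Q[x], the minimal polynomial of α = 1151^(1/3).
m_α(x) = x^3 - 1151

α satisfies α^3 = 1151, so x^3 - 1151 annihilates α. By the rational root test, a rational root p/q (in lowest terms) of x^3 - 1151 would satisfy p^3 = 1151 q^3, forcing q = 1 and p^3 = 1151; but 1151 is not a perfect cube, contradiction. A monic cubic over Q with no rational root is irreducible (any nontrivial factorization would include a linear factor). Hence x^3 - 1151 is the minimal polynomial of α, and in particular [Q(α):Q] = 3.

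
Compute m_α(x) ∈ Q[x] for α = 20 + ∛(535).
m_α(x) = x^3 - 60x^2 + 1200x - 8535

Set β = α - 20 = ∛(535), so β^3 = 535. Then (α - 20)^3 - 535 = 0, i.e. α is a root of g(x) = (x - 20)^3 - 535 = x^3 - 60x^2 + 1200x - 8535. Since g(x) = h(x - 20) where h(x) = x^3 - 535, and h is irreducible over Q (because 535 is not a perfect cube, so h has no rational root, and a monic cubic with no rational root is irreducible), g is also irreducible (irreducibility is preserved under the substitution x → x - 20). Hence m_α(x) = x^3 - 60x^2 + 1200x - 8535.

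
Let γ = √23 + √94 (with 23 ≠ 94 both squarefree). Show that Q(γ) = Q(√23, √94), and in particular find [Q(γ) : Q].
[Q(γ) : Q] = 4 (equivalently, Q(γ) = Q(√23, √94))

Obviously Q(γ) ⊆ Q(√23, √94), and [Q(√23, √94):Q] = 4 (since 23, 94 are distinct squarefree integers > 1 with 2162 not a perfect square). To show equality we compute the minimal polynomial of γ. From γ = √23 + √94: γ^2 = 23 + 2√(2162) + 94 = 117 + 2√(2162), so γ^2 - 117 = 2√(2162); squaring, (γ^2 - 117)^2 = 4·2162, i.e. γ^4 - 234γ^2 + 13689 - 8648 = 0, i.e. γ^4 - 234γ^2 + 5041 = 0. So γ is a root of x^4 - 234x^2 + 5041. This polynomial is irreducible over Q: it has no rational root (each ±√23 ± √94 is irrational), and any factorization into two quadratics over Q would force √(2162) ∈ Q (pairing opposite roots) or √23, √94 ∈ Q (other pairings), all impossible. Hence [Q(γ):Q] = 4 = [Q(√23, √94):Q], so Q(γ) = Q(√23, √94).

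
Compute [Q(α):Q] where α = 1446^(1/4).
[Q(α):Q] = 4

α is a root of x^4 - 1446. By Eisenstein's criterion at the prime p = 2 (which divides the constant term 1446 but p^2 = 4 does not, since 1446 is squarefree), x^4 - 1446 is irreducible over Q. Hence [Q(α):Q] = 4.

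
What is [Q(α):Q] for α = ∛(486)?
[Q(α):Q] = 3

The minimal polynomial of α is x^3 - 486, irreducible over Q since 486 is not a perfect cube (so x^3 - 486 has no rational root). Hence [Q(α):Q] = deg(m_α) = 3.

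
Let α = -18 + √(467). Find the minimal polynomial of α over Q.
m_α(x) = x^2 + 36x - 143

From α + 18 = √(467), squaring gives (α + 18)^2 = 467, i.e. α^2 + 36α + 324 = 467, so α^2 + 36α - 143 = 0. The discriminant of x^2 + 36x - 143 is (36)^2 - 4·(-143) = 1296 + 572 = 1868, and 4·(467) is not a perfect square in Q since 467 is squarefree and ≠ 1. Hence x^2 + 36x - 143 is irreducible over Q and is the minimal polynomial of α.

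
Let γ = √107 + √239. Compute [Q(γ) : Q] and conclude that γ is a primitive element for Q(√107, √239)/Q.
[Q(γ) : Q] = 4 (equivalently, Q(γ) = Q(√107, √239))

Obviously Q(γ) ⊆ Q(√107, √239), and [Q(√107, √239):Q] = 4 (since 107, 239 are distinct squarefree integers > 1 with 25573 not a perfect square). To show equality we compute the minimal polynomial of γ. From γ = √107 + √239: γ^2 = 107 + 2√(25573) + 239 = 346 + 2√(25573), so γ^2 - 346 = 2√(25573); squaring, (γ^2 - 346)^2 = 4·25573, i.e. γ^4 - 692γ^2 + 119716 - 102292 = 0, i.e. γ^4 - 692γ^2 + 17424 = 0. So γ is a root of x^4 - 692x^2 + 17424. This polynomial is irreducible over Q: it has no rational root (each ±√107 ± √239 is irrational), and any factorization into two quadratics over Q would force √(25573) ∈ Q (pairing opposite roots) or √107, √239 ∈ Q (other pairings), all impossible. Hence [Q(γ):Q] = 4 = [Q(√107, √239):Q], so Q(γ) = Q(√107, √239).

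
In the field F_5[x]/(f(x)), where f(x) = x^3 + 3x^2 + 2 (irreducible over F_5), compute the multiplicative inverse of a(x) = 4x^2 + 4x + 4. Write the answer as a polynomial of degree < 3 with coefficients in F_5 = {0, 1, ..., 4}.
a(x)^(-1) ≡ 2x^2 + x + 3 (mod f(x))

Since f is irreducible over F_5, F_5[x]/(f) is a field and a(x) ≠ 0 has an inverse. Apply the extended Euclidean algorithm to f(x) and a(x) in F_5[x]: f(x) = (4x + 3)·a(x) + (2x);  a(x) = (2x + 2)·(2x) + (4). The last nonzero remainder is the constant 4 = gcd(f, a) in F_5. Back-substituting through the division chain expresses 4 = s(x)·a(x) + t(x)·f(x) with s(x) ≡ 3x^2 + 4x + 2 (mod f), so (3x^2 + 4x + 2)·a(x) ≡ 4 (mod f). Multiplying by 4^(-1) ≡ 4 in F_5 gives a(x)^(-1) ≡ 4·(3x^2 + 4x + 2) ≡ 2x^2 + x + 3 (mod f). Check: (4x^2 + 4x + 4)·(2x^2 + x + 3) = 3x^4 + 2x^3 + 4x^2 + x + 2 ≡ 1 (mod x^3 + 3x^2 + 2).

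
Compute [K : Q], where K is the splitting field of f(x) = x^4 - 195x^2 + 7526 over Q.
[K : Q] = 4

Solving the quadratic in x^2: x^2 = (195 ± √(195^2 - 4·7526))/2 = (195 ± √7921)/2 = (195 ± 89)/2, giving x^2 = 142 or x^2 = 53. So f(x) = (x^2 - 142)(x^2 - 53) and the roots of f are ±√142, ±√53. Hence the splitting field is K = Q(√142, √53). Since 142 and 53 are distinct squarefree integers > 1, their product 7526 is not a perfect square, so √53 ∉ Q(√142). By the tower law [K:Q] = [Q(√142,√53):Q(√142)] · [Q(√142):Q] = 2 · 2 = 4.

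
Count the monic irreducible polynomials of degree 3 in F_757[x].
There are 144599112 monic irreducible polynomials of degree 3 over F_757

Each element of F_{757^3} that lies in no proper subfield is a root of exactly one monic irreducible of degree 3 over F_757, and each such polynomial has 3 distinct roots in F_{757^3}. By Möbius inversion the count is N_757(3) = (1/3) Σ_{d|3} μ(3/d) · 757^d = (1/3)(μ(3)·757^1 + μ(1)·757^3) = 433797336/3 = 144599112.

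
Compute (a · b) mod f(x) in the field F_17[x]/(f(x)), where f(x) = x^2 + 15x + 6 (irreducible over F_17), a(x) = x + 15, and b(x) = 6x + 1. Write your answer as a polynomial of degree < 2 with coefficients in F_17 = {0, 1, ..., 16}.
a · b ≡ x + 13 (mod f(x))

Multiply in F_17[x]: a(x)·b(x) = (x + 15)·(6x + 1) = 6x^2 + 6x + 15. This has degree ≥ 2, so divide by f(x) over F_17: 6x^2 + 6x + 15 = (6)·(x^2 + 15x + 6) + (x + 13). Hence a·b ≡ x + 13 (mod f). (F_17[x]/(f) is a field with 17^2 = 289 elements since f is irreducible of degree 2.)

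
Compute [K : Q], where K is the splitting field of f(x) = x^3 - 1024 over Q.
[K : Q] = 6

The roots of x^3 - 1024 are ∛1024, ω∛1024, ω^2∛1024 where ω = e^(2πi/3) is a primitive cube root of unity, so K = Q(∛1024, ω). Now [Q(∛1024):Q] = 3 (since 1024 is not a perfect cube, x^3 - 1024 is irreducible) and [Q(ω):Q] = 2. Both 2 and 3 divide [K:Q], and [K:Q] ≤ 3·2 = 6, so [K:Q] = 6. (Equivalently: Q(∛1024) ⊂ R but ω ∉ R, so [K : Q(∛1024)] = 2.)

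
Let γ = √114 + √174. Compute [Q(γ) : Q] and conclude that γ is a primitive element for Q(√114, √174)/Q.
[Q(γ) : Q] = 4 (equivalently, Q(γ) = Q(√114, √174))

Obviously Q(γ) ⊆ Q(√114, √174), and [Q(√114, √174):Q] = 4 (since 114, 174 are distinct squarefree integers > 1 with 19836 not a perfect square). To show equality we compute the minimal polynomial of γ. From γ = √114 + √174: γ^2 = 114 + 2√(19836) + 174 = 288 + 2√(19836), so γ^2 - 288 = 2√(19836); squaring, (γ^2 - 288)^2 = 4·19836, i.e. γ^4 - 576γ^2 + 82944 - 79344 = 0, i.e. γ^4 - 576γ^2 + 3600 = 0. So γ is a root of x^4 - 576x^2 + 3600. This polynomial is irreducible over Q: it has no rational root (each ±√114 ± √174 is irrational), and any factorization into two quadratics over Q would force √(19836) ∈ Q (pairing opposite roots) or √114, √174 ∈ Q (other pairings), all impossible. Hence [Q(γ):Q] = 4 = [Q(√114, √174):Q], so Q(γ) = Q(√114, √174).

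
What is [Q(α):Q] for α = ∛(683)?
[Q(α):Q] = 3

The minimal polynomial of α is x^3 - 683, irreducible over Q since 683 is not a perfect cube (so x^3 - 683 has no rational root). Hence [Q(α):Q] = deg(m_α) = 3.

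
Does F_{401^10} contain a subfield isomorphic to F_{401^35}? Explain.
No: F_{401^35} is not a subfield of F_{401^10}

F_{p^m} embeds in F_{p^n} iff m | n. Here 35 ∤ 10 (since 10 = 0·35 + 10 with remainder 10 ≠ 0), so F_{401^35} is not a subfield of F_{401^10}. Equivalently: if it were, the tower law would give 35 = [F_{401^35}:F_401] dividing [F_{401^10}:F_401] = 10, contradiction.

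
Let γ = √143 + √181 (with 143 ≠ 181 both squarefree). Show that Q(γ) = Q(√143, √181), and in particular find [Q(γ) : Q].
[Q(γ) : Q] = 4 (equivalently, Q(γ) = Q(√143, √181))

Obviously Q(γ) ⊆ Q(√143, √181), and [Q(√143, √181):Q] = 4 (since 143, 181 are distinct squarefree integers > 1 with 25883 not a perfect square). To show equality we compute the minimal polynomial of γ. From γ = √143 + √181: γ^2 = 143 + 2√(25883) + 181 = 324 + 2√(25883), so γ^2 - 324 = 2√(25883); squaring, (γ^2 - 324)^2 = 4·25883, i.e. γ^4 - 648γ^2 + 104976 - 103532 = 0, i.e. γ^4 - 648γ^2 + 1444 = 0. So γ is a root of x^4 - 648x^2 + 1444. This polynomial is irreducible over Q: it has no rational root (each ±√143 ± √181 is irrational), and any factorization into two quadratics over Q would force √(25883) ∈ Q (pairing opposite roots) or √143, √181 ∈ Q (other pairings), all impossible. Hence [Q(γ):Q] = 4 = [Q(√143, √181):Q], so Q(γ) = Q(√143, √181).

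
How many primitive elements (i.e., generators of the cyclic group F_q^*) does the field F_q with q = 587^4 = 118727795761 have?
There are φ(118727795760) = 27044376576 primitive elements

F_q^* is cyclic of order q - 1 = 118727795760. A cyclic group of order m has exactly φ(m) generators. Here m = 118727795760 = 2^4 · 3 · 5 · 7^2 · 293 · 34457, so the number of primitive elements is φ(118727795760) = 27044376576.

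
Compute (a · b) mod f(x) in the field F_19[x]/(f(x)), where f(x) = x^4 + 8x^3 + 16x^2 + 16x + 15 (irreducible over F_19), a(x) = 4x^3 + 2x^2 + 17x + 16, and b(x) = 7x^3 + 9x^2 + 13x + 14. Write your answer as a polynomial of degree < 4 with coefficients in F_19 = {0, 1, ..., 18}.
a · b ≡ 3x^3 + 14x + 6 (mod f(x))

Multiply in F_19[x]: a(x)·b(x) = (4x^3 + 2x^2 + 17x + 16)·(7x^3 + 9x^2 + 13x + 14) = 9x^6 + 12x^5 + 18x^4 + 5x^3 + 13x^2 + 9x + 15. This has degree ≥ 4, so divide by f(x) over F_19: 9x^6 + 12x^5 + 18x^4 + 5x^3 + 13x^2 + 9x + 15 = (9x^2 + 16x + 12)·(x^4 + 8x^3 + 16x^2 + 16x + 15) + (3x^3 + 14x + 6). Hence a·b ≡ 3x^3 + 14x + 6 (mod f). (F_19[x]/(f) is a field with 19^4 = 130321 elements since f is irreducible of degree 4.)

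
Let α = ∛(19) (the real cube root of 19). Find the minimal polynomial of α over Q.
m_α(x) = x^3 - 19

α satisfies α^3 = 19, so x^3 - 19 annihilates α. By the rational root test, a rational root p/q (in lowest terms) of x^3 - 19 would satisfy p^3 = 19 q^3, forcing q = 1 and p^3 = 19; but 19 is not a perfect cube, contradiction. A monic cubic over Q with no rational root is irreducible (any nontrivial factorization would include a linear factor). Hence x^3 - 19 is the minimal polynomial of α, and in particular [Q(α):Q] = 3.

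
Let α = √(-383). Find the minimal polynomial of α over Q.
m_α(x) = x^2 + 383

α satisfies α^2 + 383 = 0, so x^2 + 383 annihilates α. Since d = -383 is squarefree and ≠ 1, it is not a perfect square in Q, so x^2 + 383 has no rational root and is therefore irreducible over Q (a degree-2 polynomial over a field is irreducible iff it has no root). Hence m_α(x) = x^2 + 383.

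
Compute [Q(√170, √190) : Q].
[Q(√170, √190) : Q] = 4

[Q(√170):Q] = 2 (min poly x^2 - 170, irreducible since 170 is squarefree > 1). For the top step, suppose √190 ∈ Q(√170), say √190 = c + d√170 with c, d ∈ Q. Squaring: 190 = c^2 + 170d^2 + 2cd√170. Since √170 ∉ Q this forces 2cd = 0. If d = 0 then √190 = c ∈ Q, contradicting 190 squarefree > 1. If c = 0 then 190 = 170d^2, so 170·190 = (170d)^2 is a perfect square in Q — but 170·190 = 32300 is not a perfect square (since 170 and 190 are distinct squarefree integers). Contradiction. Hence √190 ∉ Q(√170), so x^2 - 190 stays irreducible over Q(√170) and [Q(√170, √190) : Q(√170)] = 2. By the tower law, [Q(√170, √190) : Q] = 2 · 2 = 4.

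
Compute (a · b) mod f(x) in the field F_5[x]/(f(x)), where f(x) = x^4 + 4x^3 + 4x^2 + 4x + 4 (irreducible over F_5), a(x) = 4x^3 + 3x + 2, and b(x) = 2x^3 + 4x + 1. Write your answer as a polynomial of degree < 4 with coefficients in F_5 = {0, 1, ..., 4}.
a · b ≡ 2x^3 + x^2 + 2x (mod f(x))

Multiply in F_5[x]: a(x)·b(x) = (4x^3 + 3x + 2)·(2x^3 + 4x + 1) = 3x^6 + 2x^4 + 3x^3 + 2x^2 + x + 2. This has degree ≥ 4, so divide by f(x) over F_5: 3x^6 + 2x^4 + 3x^3 + 2x^2 + x + 2 = (3x^2 + 3x + 3)·(x^4 + 4x^3 + 4x^2 + 4x + 4) + (2x^3 + x^2 + 2x). Hence a·b ≡ 2x^3 + x^2 + 2x (mod f). (F_5[x]/(f) is a field with 5^4 = 625 elements since f is irreducible of degree 4.)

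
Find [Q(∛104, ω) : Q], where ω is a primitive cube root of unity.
[Q(∛104, ω) : Q] = 6

[Q(∛104):Q] = 3 (min poly x^3 - 104, irreducible since 104 is not a perfect cube). [Q(ω):Q] = 2 (min poly x^2 + x + 1). Since Q(∛104) ⊂ R and ω ∉ R, we have ω ∉ Q(∛104), so x^2 + x + 1 remains irreducible over Q(∛104) and [Q(∛104, ω) : Q(∛104)] = 2. By the tower law, [Q(∛104, ω) : Q] = 3 · 2 = 6. (In fact Q(∛104, ω) is the splitting field of x^3 - 104 over Q.)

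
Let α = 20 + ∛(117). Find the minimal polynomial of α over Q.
m_α(x) = x^3 - 60x^2 + 1200x - 8117

Set β = α - 20 = ∛(117), so β^3 = 117. Then (α - 20)^3 - 117 = 0, i.e. α is a root of g(x) = (x - 20)^3 - 117 = x^3 - 60x^2 + 1200x - 8117. Since g(x) = h(x - 20) where h(x) = x^3 - 117, and h is irreducible over Q (because 117 is not a perfect cube, so h has no rational root, and a monic cubic with no rational root is irreducible), g is also irreducible (irreducibility is preserved under the substitution x → x - 20). Hence m_α(x) = x^3 - 60x^2 + 1200x - 8117.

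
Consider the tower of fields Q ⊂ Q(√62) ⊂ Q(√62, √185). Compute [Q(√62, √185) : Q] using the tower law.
[Q(√62, √185) : Q] = 4

[Q(√62):Q] = 2 (min poly x^2 - 62, irreducible since 62 is squarefree > 1). For the top step, suppose √185 ∈ Q(√62), say √185 = c + d√62 with c, d ∈ Q. Squaring: 185 = c^2 + 62d^2 + 2cd√62. Since √62 ∉ Q this forces 2cd = 0. If d = 0 then √185 = c ∈ Q, contradicting 185 squarefree > 1. If c = 0 then 185 = 62d^2, so 62·185 = (62d)^2 is a perfect square in Q — but 62·185 = 11470 is not a perfect square (since 62 and 185 are distinct squarefree integers). Contradiction. Hence √185 ∉ Q(√62), so x^2 - 185 stays irreducible over Q(√62) and [Q(√62, √185) : Q(√62)] = 2. By the tower law, [Q(√62, √185) : Q] = 2 · 2 = 4.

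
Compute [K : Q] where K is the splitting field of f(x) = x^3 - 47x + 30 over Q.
[K : Q] = 6

By the rational root test, any rational root of the monic integer polynomial f(x) = x^3 - 47x + 30 must be an integer dividing the constant term 30, i.e. one of ±{1, 2, 3, 5, 6, 10, 15, 30}. Evaluating: f(1) = -16, f(-1) = 76, f(2) = -56, f(-2) = 116, f(3) = -84, f(-3) = 144, f(5) = -80, f(-5) = 140, f(6) = -36, f(-6) = 96, f(10) = 560, f(-10) = -500, f(15) = 2700, f(-15) = -2640, f(30) = 25620, f(-30) = -25560; none is 0, so f has no rational root and is therefore irreducible over Q (a cubic with no linear factor over a field is irreducible). For an irreducible cubic, the Galois group is A_3 or S_3 according as the discriminant disc(f) = -4a^3 - 27b^2 = -4·(-47)^3 - 27·(30)^2 = 390992 is or is not a square in Q. Here disc(f) = 390992 is not a perfect square in Q, so the Galois group of f over Q is not contained in A_3 and must be all of S_3. The splitting field has degree |S_3| = 6 over Q, so [K : Q] = 6.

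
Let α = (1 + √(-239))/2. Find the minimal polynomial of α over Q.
m_α(x) = x^2 - x + 60

From 2α - 1 = √(-239), squaring gives (2α - 1)^2 = -239, i.e. 4α^2 - 4α + 1 = -239, so α^2 - α + (1 + 239)/4 = 0. Since -239 ≡ 1 (mod 4), (1 + 239)/4 = 60 ∈ Z. The polynomial x^2 - x + 60 has discriminant 1 - 4·(60) = -239, which is not a perfect square in Q (d = -239 is squarefree and ≠ 1), so x^2 - x + 60 is irreducible over Q. It is the minimal polynomial of α.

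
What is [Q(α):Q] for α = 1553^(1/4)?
[Q(α):Q] = 4

α is a root of x^4 - 1553. By Eisenstein's criterion at the prime p = 1553 (which divides the constant term 1553 but p^2 = 2411809 does not, since 1553 is squarefree), x^4 - 1553 is irreducible over Q. Hence [Q(α):Q] = 4.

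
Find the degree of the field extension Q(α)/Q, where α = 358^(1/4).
[Q(α):Q] = 4

α is a root of x^4 - 358. By Eisenstein's criterion at the prime p = 2 (which divides the constant term 358 but p^2 = 4 does not, since 358 is squarefree), x^4 - 358 is irreducible over Q. Hence [Q(α):Q] = 4.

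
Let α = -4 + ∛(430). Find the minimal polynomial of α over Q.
m_α(x) = x^3 + 12x^2 + 48x - 366

Set β = α + 4 = ∛(430), so β^3 = 430. Then (α + 4)^3 - 430 = 0, i.e. α is a root of g(x) = (x + 4)^3 - 430 = x^3 + 12x^2 + 48x - 366. Since g(x) = h(x + 4) where h(x) = x^3 - 430, and h is irreducible over Q (because 430 is not a perfect cube, so h has no rational root, and a monic cubic with no rational root is irreducible), g is also irreducible (irreducibility is preserved under the substitution x → x + 4). Hence m_α(x) = x^3 + 12x^2 + 48x - 366.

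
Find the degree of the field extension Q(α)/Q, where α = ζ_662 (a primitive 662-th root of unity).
[Q(α):Q] = 330

The minimal polynomial of ζ_662 over Q is the 662-th cyclotomic polynomial Φ_662(x), which is irreducible over Q and has degree φ(662) = 330. Hence [Q(α):Q] = φ(662) = 330.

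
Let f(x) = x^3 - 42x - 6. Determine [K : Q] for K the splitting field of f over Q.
[K : Q] = 6

By the rational root test, any rational root of the monic integer polynomial f(x) = x^3 - 42x - 6 must be an integer dividing the constant term -6, i.e. one of ±{1, 2, 3, 6}. Evaluating: f(1) = -47, f(-1) = 35, f(2) = -82, f(-2) = 70, f(3) = -105, f(-3) = 93, f(6) = -42, f(-6) = 30; none is 0, so f has no rational root and is therefore irreducible over Q (a cubic with no linear factor over a field is irreducible). For an irreducible cubic, the Galois group is A_3 or S_3 according as the discriminant disc(f) = -4a^3 - 27b^2 = -4·(-42)^3 - 27·(-6)^2 = 295380 is or is not a square in Q. Here disc(f) = 295380 is not a perfect square in Q, so the Galois group of f over Q is not contained in A_3 and must be all of S_3. The splitting field has degree |S_3| = 6 over Q, so [K : Q] = 6.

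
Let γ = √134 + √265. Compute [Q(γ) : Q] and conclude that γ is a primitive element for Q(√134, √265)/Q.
[Q(γ) : Q] = 4 (equivalently, Q(γ) = Q(√134, √265))

Obviously Q(γ) ⊆ Q(√134, √265), and [Q(√134, √265):Q] = 4 (since 134, 265 are distinct squarefree integers > 1 with 35510 not a perfect square). To show equality we compute the minimal polynomial of γ. From γ = √134 + √265: γ^2 = 134 + 2√(35510) + 265 = 399 + 2√(35510), so γ^2 - 399 = 2√(35510); squaring, (γ^2 - 399)^2 = 4·35510, i.e. γ^4 - 798γ^2 + 159201 - 142040 = 0, i.e. γ^4 - 798γ^2 + 17161 = 0. So γ is a root of x^4 - 798x^2 + 17161. This polynomial is irreducible over Q: it has no rational root (each ±√134 ± √265 is irrational), and any factorization into two quadratics over Q would force √(35510) ∈ Q (pairing opposite roots) or √134, √265 ∈ Q (other pairings), all impossible. Hence [Q(γ):Q] = 4 = [Q(√134, √265):Q], so Q(γ) = Q(√134, √265).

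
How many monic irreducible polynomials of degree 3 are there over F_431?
There are 26687520 monic irreducible polynomials of degree 3 over F_431

Each element of F_{431^3} that lies in no proper subfield is a root of exactly one monic irreducible of degree 3 over F_431, and each such polynomial has 3 distinct roots in F_{431^3}. By Möbius inversion the count is N_431(3) = (1/3) Σ_{d|3} μ(3/d) · 431^d = (1/3)(μ(3)·431^1 + μ(1)·431^3) = 80062560/3 = 26687520.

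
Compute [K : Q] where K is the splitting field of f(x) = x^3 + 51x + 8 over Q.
[K : Q] = 6

By the rational root test, any rational root of the monic integer polynomial f(x) = x^3 + 51x + 8 must be an integer dividing the constant term 8, i.e. one of ±{1, 2, 4, 8}. Evaluating: f(1) = 60, f(-1) = -44, f(2) = 118, f(-2) = -102, f(4) = 276, f(-4) = -260, f(8) = 928, f(-8) = -912; none is 0, so f has no rational root and is therefore irreducible over Q (a cubic with no linear factor over a field is irreducible). For an irreducible cubic, the Galois group is A_3 or S_3 according as the discriminant disc(f) = -4a^3 - 27b^2 = -4·(51)^3 - 27·(8)^2 = -532332 is or is not a square in Q. Here disc(f) = -532332 is not a perfect square in Q, so the Galois group of f over Q is not contained in A_3 and must be all of S_3. The splitting field has degree |S_3| = 6 over Q, so [K : Q] = 6.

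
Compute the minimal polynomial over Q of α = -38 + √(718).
m_α(x) = x^2 + 76x + 726

From α + 38 = √(718), squaring gives (α + 38)^2 = 718, i.e. α^2 + 76α + 1444 = 718, so α^2 + 76α + 726 = 0. The discriminant of x^2 + 76x + 726 is (76)^2 - 4·(726) = 5776 - 2904 = 2872, and 4·(718) is not a perfect square in Q since 718 is squarefree and ≠ 1. Hence x^2 + 76x + 726 is irreducible over Q and is the minimal polynomial of α.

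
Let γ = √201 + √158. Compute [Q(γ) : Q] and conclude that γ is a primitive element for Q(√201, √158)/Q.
[Q(γ) : Q] = 4 (equivalently, Q(γ) = Q(√201, √158))

Obviously Q(γ) ⊆ Q(√201, √158), and [Q(√201, √158):Q] = 4 (since 201, 158 are distinct squarefree integers > 1 with 31758 not a perfect square). To show equality we compute the minimal polynomial of γ. From γ = √201 + √158: γ^2 = 201 + 2√(31758) + 158 = 359 + 2√(31758), so γ^2 - 359 = 2√(31758); squaring, (γ^2 - 359)^2 = 4·31758, i.e. γ^4 - 718γ^2 + 128881 - 127032 = 0, i.e. γ^4 - 718γ^2 + 1849 = 0. So γ is a root of x^4 - 718x^2 + 1849. This polynomial is irreducible over Q: it has no rational root (each ±√201 ± √158 is irrational), and any factorization into two quadratics over Q would force √(31758) ∈ Q (pairing opposite roots) or √201, √158 ∈ Q (other pairings), all impossible. Hence [Q(γ):Q] = 4 = [Q(√201, √158):Q], so Q(γ) = Q(√201, √158).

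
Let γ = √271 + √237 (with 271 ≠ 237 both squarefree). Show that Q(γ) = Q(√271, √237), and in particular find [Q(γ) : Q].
[Q(γ) : Q] = 4 (equivalently, Q(γ) = Q(√271, √237))

Obviously Q(γ) ⊆ Q(√271, √237), and [Q(√271, √237):Q] = 4 (since 271, 237 are distinct squarefree integers > 1 with 64227 not a perfect square). To show equality we compute the minimal polynomial of γ. From γ = √271 + √237: γ^2 = 271 + 2√(64227) + 237 = 508 + 2√(64227), so γ^2 - 508 = 2√(64227); squaring, (γ^2 - 508)^2 = 4·64227, i.e. γ^4 - 1016γ^2 + 258064 - 256908 = 0, i.e. γ^4 - 1016γ^2 + 1156 = 0. So γ is a root of x^4 - 1016x^2 + 1156. This polynomial is irreducible over Q: it has no rational root (each ±√271 ± √237 is irrational), and any factorization into two quadratics over Q would force √(64227) ∈ Q (pairing opposite roots) or √271, √237 ∈ Q (other pairings), all impossible. Hence [Q(γ):Q] = 4 = [Q(√271, √237):Q], so Q(γ) = Q(√271, √237).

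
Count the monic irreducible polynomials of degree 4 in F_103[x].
There are 28135068 monic irreducible polynomials of degree 4 over F_103

Each element of F_{103^4} that lies in no proper subfield is a root of exactly one monic irreducible of degree 4 over F_103, and each such polynomial has 4 distinct roots in F_{103^4}. By Möbius inversion the count is N_103(4) = (1/4) Σ_{d|4} μ(4/d) · 103^d = (1/4)(μ(4)·103^1 + μ(2)·103^2 + μ(1)·103^4) = 112540272/4 = 28135068.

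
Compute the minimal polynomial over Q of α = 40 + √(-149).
m_α(x) = x^2 - 80x + 1749

From α - 40 = √(-149), squaring gives (α - 40)^2 = -149, i.e. α^2 - 80α + 1600 = -149, so α^2 - 80α + 1749 = 0. The discriminant of x^2 - 80x + 1749 is (-80)^2 - 4·(1749) = 6400 - 6996 = -596, and 4·(-149) is not a perfect square in Q since -149 is squarefree and ≠ 1. Hence x^2 - 80x + 1749 is irreducible over Q and is the minimal polynomial of α.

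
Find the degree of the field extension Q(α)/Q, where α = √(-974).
[Q(α):Q] = 2

[Q(α):Q] equals the degree of the minimal polynomial of α. Here α^2 = -974 and x^2 + 974 is irreducible (d = -974 is squarefree, ≠ 1, hence not a square), so deg(m_α) = 2. Thus [Q(α):Q] = 2.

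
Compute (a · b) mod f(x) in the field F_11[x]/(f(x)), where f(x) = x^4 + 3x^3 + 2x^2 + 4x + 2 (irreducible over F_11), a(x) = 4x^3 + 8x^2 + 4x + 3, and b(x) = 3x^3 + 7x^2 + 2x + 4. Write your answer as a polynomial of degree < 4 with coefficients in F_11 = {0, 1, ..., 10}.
a · b ≡ 10x^3 + 9x^2 + 7x + 4 (mod f(x))

Multiply in F_11[x]: a(x)·b(x) = (4x^3 + 8x^2 + 4x + 3)·(3x^3 + 7x^2 + 2x + 4) = x^6 + 8x^5 + 10x^4 + 3x^3 + 6x^2 + 1. This has degree ≥ 4, so divide by f(x) over F_11: x^6 + 8x^5 + 10x^4 + 3x^3 + 6x^2 + 1 = (x^2 + 5x + 4)·(x^4 + 3x^3 + 2x^2 + 4x + 2) + (10x^3 + 9x^2 + 7x + 4). Hence a·b ≡ 10x^3 + 9x^2 + 7x + 4 (mod f). (F_11[x]/(f) is a field with 11^4 = 14641 elements since f is irreducible of degree 4.)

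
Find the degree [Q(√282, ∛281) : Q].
[Q(√282, ∛281) : Q] = 6

Let L = Q(√282, ∛281). Since Q(√282) ⊂ L and [Q(√282):Q] = 2, the tower law gives 2 | [L:Q]. Likewise Q(∛281) ⊂ L with [Q(∛281):Q] = 3 (because 281 is not a perfect cube), so 3 | [L:Q]. As gcd(2,3) = 1, [L:Q] is divisible by 6. Conversely L is generated over Q by √282 and ∛281, so [L:Q] ≤ 2·3 = 6. Therefore [Q(√282, ∛281) : Q] = 6.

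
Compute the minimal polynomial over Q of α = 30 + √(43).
m_α(x) = x^2 - 60x + 857

From α - 30 = √(43), squaring gives (α - 30)^2 = 43, i.e. α^2 - 60α + 900 = 43, so α^2 - 60α + 857 = 0. The discriminant of x^2 - 60x + 857 is (-60)^2 - 4·(857) = 3600 - 3428 = 172, and 4·(43) is not a perfect square in Q since 43 is squarefree and ≠ 1. Hence x^2 - 60x + 857 is irreducible over Q and is the minimal polynomial of α.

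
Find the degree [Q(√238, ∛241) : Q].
[Q(√238, ∛241) : Q] = 6

Let L = Q(√238, ∛241). Since Q(√238) ⊂ L and [Q(√238):Q] = 2, the tower law gives 2 | [L:Q]. Likewise Q(∛241) ⊂ L with [Q(∛241):Q] = 3 (because 241 is not a perfect cube), so 3 | [L:Q]. As gcd(2,3) = 1, [L:Q] is divisible by 6. Conversely L is generated over Q by √238 and ∛241, so [L:Q] ≤ 2·3 = 6. Therefore [Q(√238, ∛241) : Q] = 6.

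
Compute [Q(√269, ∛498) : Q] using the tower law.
[Q(√269, ∛498) : Q] = 6

Let L = Q(√269, ∛498). Since Q(√269) ⊂ L and [Q(√269):Q] = 2, the tower law gives 2 | [L:Q]. Likewise Q(∛498) ⊂ L with [Q(∛498):Q] = 3 (because 498 is not a perfect cube), so 3 | [L:Q]. As gcd(2,3) = 1, [L:Q] is divisible by 6. Conversely L is generated over Q by √269 and ∛498, so [L:Q] ≤ 2·3 = 6. Therefore [Q(√269, ∛498) : Q] = 6.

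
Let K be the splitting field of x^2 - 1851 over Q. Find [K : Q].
[K : Q] = 2

f(x) = x^2 - 1851 factors as (x - √1851)(x + √1851). The splitting field is K = Q(√1851). Since 1851 is squarefree and > 1, it is not a perfect square, so x^2 - 1851 is irreducible over Q and [Q(√1851) : Q] = 2. Hence [K : Q] = 2.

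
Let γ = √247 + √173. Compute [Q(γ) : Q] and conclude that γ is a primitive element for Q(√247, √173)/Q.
[Q(γ) : Q] = 4 (equivalently, Q(γ) = Q(√247, √173))

Obviously Q(γ) ⊆ Q(√247, √173), and [Q(√247, √173):Q] = 4 (since 247, 173 are distinct squarefree integers > 1 with 42731 not a perfect square). To show equality we compute the minimal polynomial of γ. From γ = √247 + √173: γ^2 = 247 + 2√(42731) + 173 = 420 + 2√(42731), so γ^2 - 420 = 2√(42731); squaring, (γ^2 - 420)^2 = 4·42731, i.e. γ^4 - 840γ^2 + 176400 - 170924 = 0, i.e. γ^4 - 840γ^2 + 5476 = 0. So γ is a root of x^4 - 840x^2 + 5476. This polynomial is irreducible over Q: it has no rational root (each ±√247 ± √173 is irrational), and any factorization into two quadratics over Q would force √(42731) ∈ Q (pairing opposite roots) or √247, √173 ∈ Q (other pairings), all impossible. Hence [Q(γ):Q] = 4 = [Q(√247, √173):Q], so Q(γ) = Q(√247, √173).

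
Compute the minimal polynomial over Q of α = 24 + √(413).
m_α(x) = x^2 - 48x + 163

From α - 24 = √(413), squaring gives (α - 24)^2 = 413, i.e. α^2 - 48α + 576 = 413, so α^2 - 48α + 163 = 0. The discriminant of x^2 - 48x + 163 is (-48)^2 - 4·(163) = 2304 - 652 = 1652, and 4·(413) is not a perfect square in Q since 413 is squarefree and ≠ 1. Hence x^2 - 48x + 163 is irreducible over Q and is the minimal polynomial of α.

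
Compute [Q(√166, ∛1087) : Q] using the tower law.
[Q(√166, ∛1087) : Q] = 6

Let L = Q(√166, ∛1087). Since Q(√166) ⊂ L and [Q(√166):Q] = 2, the tower law gives 2 | [L:Q]. Likewise Q(∛1087) ⊂ L with [Q(∛1087):Q] = 3 (because 1087 is not a perfect cube), so 3 | [L:Q]. As gcd(2,3) = 1, [L:Q] is divisible by 6. Conversely L is generated over Q by √166 and ∛1087, so [L:Q] ≤ 2·3 = 6. Therefore [Q(√166, ∛1087) : Q] = 6.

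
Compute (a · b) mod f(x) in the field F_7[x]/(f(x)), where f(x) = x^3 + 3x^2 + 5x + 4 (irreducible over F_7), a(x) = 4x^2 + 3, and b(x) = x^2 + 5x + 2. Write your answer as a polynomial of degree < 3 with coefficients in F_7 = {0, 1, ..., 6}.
a · b ≡ 2x^2 + x + 2 (mod f(x))

Multiply in F_7[x]: a(x)·b(x) = (4x^2 + 3)·(x^2 + 5x + 2) = 4x^4 + 6x^3 + 4x^2 + x + 6. This has degree ≥ 3, so divide by f(x) over F_7: 4x^4 + 6x^3 + 4x^2 + x + 6 = (4x + 1)·(x^3 + 3x^2 + 5x + 4) + (2x^2 + x + 2). Hence a·b ≡ 2x^2 + x + 2 (mod f). (F_7[x]/(f) is a field with 7^3 = 343 elements since f is irreducible of degree 3.)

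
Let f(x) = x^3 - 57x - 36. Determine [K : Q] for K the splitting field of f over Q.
[K : Q] = 6

By the rational root test, any rational root of the monic integer polynomial f(x) = x^3 - 57x - 36 must be an integer dividing the constant term -36, i.e. one of ±{1, 2, 3, 4, 6, 9, 12, 18, 36}. Evaluating: f(1) = -92, f(-1) = 20, f(2) = -142, f(-2) = 70, f(3) = -180, f(-3) = 108, f(4) = -200, f(-4) = 128, f(6) = -162, f(-6) = 90, f(9) = 180, f(-9) = -252, f(12) = 1008, f(-12) = -1080, f(18) = 4770, f(-18) = -4842, f(36) = 44568, f(-36) = -44640; none is 0, so f has no rational root and is therefore irreducible over Q (a cubic with no linear factor over a field is irreducible). For an irreducible cubic, the Galois group is A_3 or S_3 according as the discriminant disc(f) = -4a^3 - 27b^2 = -4·(-57)^3 - 27·(-36)^2 = 705780 is or is not a square in Q. Here disc(f) = 705780 is not a perfect square in Q, so the Galois group of f over Q is not contained in A_3 and must be all of S_3. The splitting field has degree |S_3| = 6 over Q, so [K : Q] = 6.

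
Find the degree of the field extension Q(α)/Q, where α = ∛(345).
[Q(α):Q] = 3

The minimal polynomial of α is x^3 - 345, irreducible over Q since 345 is not a perfect cube (so x^3 - 345 has no rational root). Hence [Q(α):Q] = deg(m_α) = 3.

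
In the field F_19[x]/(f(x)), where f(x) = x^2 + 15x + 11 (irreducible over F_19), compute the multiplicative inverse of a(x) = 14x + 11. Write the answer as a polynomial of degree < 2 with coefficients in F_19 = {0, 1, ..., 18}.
a(x)^(-1) ≡ x + 2 (mod f(x))

Since f is irreducible over F_19, F_19[x]/(f) is a field and a(x) ≠ 0 has an inverse. Apply the extended Euclidean algorithm to f(x) and a(x) in F_19[x]: f(x) = (15x + 11)·a(x) + (4). The last nonzero remainder is the constant 4 = gcd(f, a) in F_19. Back-substituting through the division chain expresses 4 = s(x)·a(x) + t(x)·f(x) with s(x) ≡ 4x + 8 (mod f), so (4x + 8)·a(x) ≡ 4 (mod f). Multiplying by 4^(-1) ≡ 5 in F_19 gives a(x)^(-1) ≡ 5·(4x + 8) ≡ x + 2 (mod f). Check: (14x + 11)·(x + 2) = 14x^2 + x + 3 ≡ 1 (mod x^2 + 15x + 11).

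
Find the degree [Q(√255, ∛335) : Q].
[Q(√255, ∛335) : Q] = 6

Let L = Q(√255, ∛335). Since Q(√255) ⊂ L and [Q(√255):Q] = 2, the tower law gives 2 | [L:Q]. Likewise Q(∛335) ⊂ L with [Q(∛335):Q] = 3 (because 335 is not a perfect cube), so 3 | [L:Q]. As gcd(2,3) = 1, [L:Q] is divisible by 6. Conversely L is generated over Q by √255 and ∛335, so [L:Q] ≤ 2·3 = 6. Therefore [Q(√255, ∛335) : Q] = 6.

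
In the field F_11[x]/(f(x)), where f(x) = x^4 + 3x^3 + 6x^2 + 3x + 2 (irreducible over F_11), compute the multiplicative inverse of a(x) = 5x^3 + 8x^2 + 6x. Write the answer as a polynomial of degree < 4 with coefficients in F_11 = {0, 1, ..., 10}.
a(x)^(-1) ≡ 4x^3 + 9x^2 + 5x + 10 (mod f(x))

Since f is irreducible over F_11, F_11[x]/(f) is a field and a(x) ≠ 0 has an inverse. Apply the extended Euclidean algorithm to f(x) and a(x) in F_11[x]: f(x) = (9x + 6)·a(x) + (3x^2 + 2);  a(x) = (9x + 10)·(3x^2 + 2) + (10x + 2);  (3x^2 + 2) = (8x + 5)·(10x + 2) + (3). The last nonzero remainder is the constant 3 = gcd(f, a) in F_11. Back-substituting through the division chain expresses 3 = s(x)·a(x) + t(x)·f(x) with s(x) ≡ x^3 + 5x^2 + 4x + 8 (mod f), so (x^3 + 5x^2 + 4x + 8)·a(x) ≡ 3 (mod f). Multiplying by 3^(-1) ≡ 4 in F_11 gives a(x)^(-1) ≡ 4·(x^3 + 5x^2 + 4x + 8) ≡ 4x^3 + 9x^2 + 5x + 10 (mod f). Check: (5x^3 + 8x^2 + 6x)·(4x^3 + 9x^2 + 5x + 10) = 9x^6 + x^3 + 5x ≡ 1 (mod x^4 + 3x^3 + 6x^2 + 3x + 2).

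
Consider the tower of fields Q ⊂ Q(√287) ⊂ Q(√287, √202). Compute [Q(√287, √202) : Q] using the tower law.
[Q(√287, √202) : Q] = 4

[Q(√287):Q] = 2 (min poly x^2 - 287, irreducible since 287 is squarefree > 1). For the top step, suppose √202 ∈ Q(√287), say √202 = c + d√287 with c, d ∈ Q. Squaring: 202 = c^2 + 287d^2 + 2cd√287. Since √287 ∉ Q this forces 2cd = 0. If d = 0 then √202 = c ∈ Q, contradicting 202 squarefree > 1. If c = 0 then 202 = 287d^2, so 287·202 = (287d)^2 is a perfect square in Q — but 287·202 = 57974 is not a perfect square (since 287 and 202 are distinct squarefree integers). Contradiction. Hence √202 ∉ Q(√287), so x^2 - 202 stays irreducible over Q(√287) and [Q(√287, √202) : Q(√287)] = 2. By the tower law, [Q(√287, √202) : Q] = 2 · 2 = 4.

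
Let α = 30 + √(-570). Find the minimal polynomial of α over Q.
m_α(x) = x^2 - 60x + 1470

From α - 30 = √(-570), squaring gives (α - 30)^2 = -570, i.e. α^2 - 60α + 900 = -570, so α^2 - 60α + 1470 = 0. The discriminant of x^2 - 60x + 1470 is (-60)^2 - 4·(1470) = 3600 - 5880 = -2280, and 4·(-570) is not a perfect square in Q since -570 is squarefree and ≠ 1. Hence x^2 - 60x + 1470 is irreducible over Q and is the minimal polynomial of α.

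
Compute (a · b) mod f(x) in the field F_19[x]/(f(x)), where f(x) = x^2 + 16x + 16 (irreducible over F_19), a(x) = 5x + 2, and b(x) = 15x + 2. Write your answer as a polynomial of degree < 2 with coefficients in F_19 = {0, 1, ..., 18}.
a · b ≡ 18x + 1 (mod f(x))

Multiply in F_19[x]: a(x)·b(x) = (5x + 2)·(15x + 2) = 18x^2 + 2x + 4. This has degree ≥ 2, so divide by f(x) over F_19: 18x^2 + 2x + 4 = (18)·(x^2 + 16x + 16) + (18x + 1). Hence a·b ≡ 18x + 1 (mod f). (F_19[x]/(f) is a field with 19^2 = 361 elements since f is irreducible of degree 2.)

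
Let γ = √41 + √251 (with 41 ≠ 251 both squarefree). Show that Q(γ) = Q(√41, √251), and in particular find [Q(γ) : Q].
[Q(γ) : Q] = 4 (equivalently, Q(γ) = Q(√41, √251))

Obviously Q(γ) ⊆ Q(√41, √251), and [Q(√41, √251):Q] = 4 (since 41, 251 are distinct squarefree integers > 1 with 10291 not a perfect square). To show equality we compute the minimal polynomial of γ. From γ = √41 + √251: γ^2 = 41 + 2√(10291) + 251 = 292 + 2√(10291), so γ^2 - 292 = 2√(10291); squaring, (γ^2 - 292)^2 = 4·10291, i.e. γ^4 - 584γ^2 + 85264 - 41164 = 0, i.e. γ^4 - 584γ^2 + 44100 = 0. So γ is a root of x^4 - 584x^2 + 44100. This polynomial is irreducible over Q: it has no rational root (each ±√41 ± √251 is irrational), and any factorization into two quadratics over Q would force √(10291) ∈ Q (pairing opposite roots) or √41, √251 ∈ Q (other pairings), all impossible. Hence [Q(γ):Q] = 4 = [Q(√41, √251):Q], so Q(γ) = Q(√41, √251).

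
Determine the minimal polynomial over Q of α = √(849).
m_α(x) = x^2 - 849

α satisfies α^2 - 849 = 0, so x^2 - 849 annihilates α. Since d = 849 is squarefree and ≠ 1, it is not a perfect square in Q, so x^2 - 849 has no rational root and is therefore irreducible over Q (a degree-2 polynomial over a field is irreducible iff it has no root). Hence m_α(x) = x^2 - 849.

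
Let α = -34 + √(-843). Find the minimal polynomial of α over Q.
m_α(x) = x^2 + 68x + 1999

From α + 34 = √(-843), squaring gives (α + 34)^2 = -843, i.e. α^2 + 68α + 1156 = -843, so α^2 + 68α + 1999 = 0. The discriminant of x^2 + 68x + 1999 is (68)^2 - 4·(1999) = 4624 - 7996 = -3372, and 4·(-843) is not a perfect square in Q since -843 is squarefree and ≠ 1. Hence x^2 + 68x + 1999 is irreducible over Q and is the minimal polynomial of α.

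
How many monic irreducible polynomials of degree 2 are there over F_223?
There are 24753 monic irreducible polynomials of degree 2 over F_223

Each element of F_{223^2} that lies in no proper subfield is a root of exactly one monic irreducible of degree 2 over F_223, and each such polynomial has 2 distinct roots in F_{223^2}. By Möbius inversion the count is N_223(2) = (1/2) Σ_{d|2} μ(2/d) · 223^d = (1/2)(μ(2)·223^1 + μ(1)·223^2) = 49506/2 = 24753.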